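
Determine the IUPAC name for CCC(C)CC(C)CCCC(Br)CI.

The longest continuous carbon chain has 10 atoms, so the parent hydride is decane.
Number the chain so that the substituent locant set {1,2,6,8} is lower than {3,5,9,10} at the first point of difference.
This places a bromo group at C-2; an iodo group at C-1; methyl groups at C-6 and C-8.
Substituent prefixes are cited in alphabetical order (multiplying prefixes like di-/tri- are ignored for ordering).
Putting it together: 2-bromo-1-iodo-6,8-dimethyldecane.

2-bromo-1-iodo-6,8-dimethyldecane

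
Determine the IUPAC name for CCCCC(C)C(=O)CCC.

Counting along the main chain through the carbonyl gives 9 carbons: the parent is nonane.
The highest-priority functional group is a ketone (C=O on an internal carbon), so the name ends in -one.
Number the chain so that numbering from this end puts the carbonyl group at C-4 rather than C-6.
This places the carbonyl at C-4; a methyl group at C-5.
Assembling the pieces gives 5-methylnonan-4-one.

5-methylnonan-4-one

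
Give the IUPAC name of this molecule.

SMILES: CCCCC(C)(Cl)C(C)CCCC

5-chloro-5,6-dimethyldecane

The longest carbon chain is 10 atoms: the parent is decane.
The numbering direction is chosen so that the substituent locant set {5,5,6} is lower than {5,6,6} at the first point of difference.
With this numbering: a chloro group at C-5; methyl groups at C-5 and C-6.
Prefixes are listed alphabetically: chloro, methyl.
The name is 5-chloro-5,6-dimethyldecane.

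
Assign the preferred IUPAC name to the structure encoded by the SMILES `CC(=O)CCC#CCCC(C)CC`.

9-methylundec-5-yn-2-one

The longest chain bearing the carbonyl and the multiple bond is 11 carbons long (undecane).
The highest-priority functional group is a ketone (C=O on an internal carbon), so the name ends in -one.
There is one C≡C triple bond, indicated by the ending -yne.
Number the chain so that numbering from this end puts the carbonyl group at C-2 rather than C-10.
That gives the carbonyl at C-2; the triple bond between C-5 and C-6; a methyl group at C-9.
Assembling the pieces gives 9-methylundec-5-yn-2-one.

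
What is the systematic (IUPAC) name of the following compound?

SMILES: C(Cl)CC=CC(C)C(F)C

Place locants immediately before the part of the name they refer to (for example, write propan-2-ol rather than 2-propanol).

The longest chain bearing the multiple bond is 7 carbons long (heptane).
A C=C double bond in the chain gives the infix -ene-.
Number the chain so that numbering from this end puts the double bond at C-3 rather than C-4.
With this numbering: the double bond between C-3 and C-4; a chloro group at C-1; a fluoro group at C-6; a methyl group at C-5.
The substituents are ordered alphabetically, ignoring any di-/tri- multipliers.
Putting it together: 1-chloro-6-fluoro-5-methylhept-3-ene.

1-chloro-6-fluoro-5-methylhept-3-ene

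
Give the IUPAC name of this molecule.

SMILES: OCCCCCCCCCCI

Counting along the main chain through the –OH group gives 10 carbons: the parent is decane.
An alcohol (–OH) is the principal characteristic group, giving the suffix -ol.
The numbering direction is chosen so that numbering from this end puts the hydroxyl group at C-1 rather than C-10.
With this numbering: the hydroxyl at C-1; an iodo group at C-10.
Putting it together: 10-iododecan-1-ol.

10-iododecan-1-ol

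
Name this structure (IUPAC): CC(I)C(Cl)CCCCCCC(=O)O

The longest carbon chain that includes the –COOH group has 10 carbons, so the parent hydride is decane.
A carboxylic acid (terminal –COOH) is the principal characteristic group, giving the suffix -oic acid.
Number the chain so that the carboxylic acid carbon is C-1 by definition.
That gives a chloro group at C-8; an iodo group at C-9.
The substituents are ordered alphabetically, ignoring any di-/tri- multipliers.
The name is 8-chloro-9-iododecanoic acid.

8-chloro-9-iododecanoic acid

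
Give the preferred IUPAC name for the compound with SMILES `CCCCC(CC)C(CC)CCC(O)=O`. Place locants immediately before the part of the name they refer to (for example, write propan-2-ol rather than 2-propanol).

4,5-diethylnonanoic acid

The longest carbon chain that includes the –COOH group has 9 carbons, so the parent hydride is nonane.
The highest-priority functional group is a carboxylic acid (terminal –COOH), so the name ends in -oic acid.
The numbering direction is chosen so that the carboxylic acid carbon is C-1 by definition.
With this numbering: ethyl groups at C-4 and C-5.
Assembling the pieces gives 4,5-diethylnonanoic acid.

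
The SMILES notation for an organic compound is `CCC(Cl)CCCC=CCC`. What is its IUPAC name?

The longest chain bearing the multiple bond is 10 carbons long (decane).
A C=C double bond in the chain gives the infix -ene-.
The numbering direction is chosen so that numbering from this end puts the double bond at C-3 rather than C-7.
That gives the double bond between C-3 and C-4; a chloro group at C-8.
The name is 8-chlorodec-3-ene.

8-chlorodec-3-ene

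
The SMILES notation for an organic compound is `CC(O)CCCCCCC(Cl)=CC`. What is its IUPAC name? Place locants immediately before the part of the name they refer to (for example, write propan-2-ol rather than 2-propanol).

The longest chain bearing the –OH group and the multiple bond is 11 carbons long (undecane).
The highest-priority functional group is an alcohol (–OH), so the name ends in -ol.
The chain contains a C=C double bond, so the unsaturation ending is -ene.
The numbering direction is chosen so that numbering from this end puts the hydroxyl group at C-2 rather than C-10.
This places the hydroxyl at C-2; the double bond between C-9 and C-10; a chloro group at C-9.
Assembling the pieces gives 9-chloroundec-9-en-2-ol.

9-chloroundec-9-en-2-ol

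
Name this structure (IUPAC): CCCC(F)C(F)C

2,3-difluorohexane

The parent chain contains 6 carbons (hexane).
Number the chain so that the substituent locant set {2,3} is lower than {4,5} at the first point of difference.
With this numbering: fluoro groups at C-2 and C-3.
Assembling the pieces gives 2,3-difluorohexane.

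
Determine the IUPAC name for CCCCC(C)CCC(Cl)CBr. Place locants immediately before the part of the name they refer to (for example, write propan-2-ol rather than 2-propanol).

The longest continuous carbon chain has 9 atoms, so the parent hydride is nonane.
The numbering direction is chosen so that the substituent locant set {1,2,5} is lower than {5,8,9} at the first point of difference.
With this numbering: a bromo group at C-1; a chloro group at C-2; a methyl group at C-5.
Prefixes are listed alphabetically: bromo, chloro, methyl.
Putting it together: 1-bromo-2-chloro-5-methylnonane.

1-bromo-2-chloro-5-methylnonane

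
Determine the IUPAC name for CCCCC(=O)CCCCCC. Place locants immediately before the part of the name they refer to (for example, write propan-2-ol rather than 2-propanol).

The longest chain bearing the carbonyl is 11 carbons long (undecane).
The highest-priority functional group is a ketone (C=O on an internal carbon), so the name ends in -one.
The numbering direction is chosen so that numbering from this end puts the carbonyl group at C-5 rather than C-7.
With this numbering: the carbonyl at C-5.
Assembling the pieces gives undecan-5-one.

undecan-5-one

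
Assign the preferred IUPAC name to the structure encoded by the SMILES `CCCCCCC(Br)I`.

1-bromo-1-iodoheptane

The longest continuous carbon chain has 7 atoms, so the parent hydride is heptane.
Choose the numbering such that the substituent locant set {1,1} is lower than {7,7} at the first point of difference.
That gives a bromo group at C-1; an iodo group at C-1.
The substituents are ordered alphabetically, ignoring any di-/tri- multipliers.
The name is 1-bromo-1-iodoheptane.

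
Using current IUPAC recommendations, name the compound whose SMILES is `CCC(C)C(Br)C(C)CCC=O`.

The longest carbon chain that includes the –CHO group has 8 carbons, so the parent hydride is octane.
An aldehyde (terminal –CHO) is the principal characteristic group, giving the suffix -al.
Number the chain so that the aldehyde carbon is C-1 by definition.
That gives a bromo group at C-5; methyl groups at C-4 and C-6.
Substituent prefixes are cited in alphabetical order (multiplying prefixes like di-/tri- are ignored for ordering).
The name is 5-bromo-4,6-dimethyloctanal.

5-bromo-4,6-dimethyloctanal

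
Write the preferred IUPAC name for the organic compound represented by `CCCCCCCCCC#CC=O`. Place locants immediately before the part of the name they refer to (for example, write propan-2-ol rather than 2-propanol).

dodec-2-ynal

Counting along the main chain through the –CHO group and the multiple bond gives 12 carbons: the parent is dodecane.
The principal characteristic group is an aldehyde (terminal –CHO), named with the suffix -al.
The chain contains a C≡C triple bond, so the unsaturation ending is -yne.
Number the chain so that the aldehyde carbon is C-1 by definition.
With this numbering: the triple bond between C-2 and C-3.
Putting it together: dodec-2-ynal.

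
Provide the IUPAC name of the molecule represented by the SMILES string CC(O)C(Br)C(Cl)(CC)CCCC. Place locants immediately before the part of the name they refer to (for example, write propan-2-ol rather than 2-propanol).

3-bromo-4-chloro-4-ethyloctan-2-ol

Counting along the main chain through the –OH group gives 8 carbons: the parent is octane.
An alcohol (–OH) is the principal characteristic group, giving the suffix -ol.
Choose the numbering such that numbering from this end puts the hydroxyl group at C-2 rather than C-7.
That gives the hydroxyl at C-2; a bromo group at C-3; a chloro group at C-4; an ethyl group at C-4.
Substituent prefixes are cited in alphabetical order (multiplying prefixes like di-/tri- are ignored for ordering).
Putting it together: 3-bromo-4-chloro-4-ethyloctan-2-ol.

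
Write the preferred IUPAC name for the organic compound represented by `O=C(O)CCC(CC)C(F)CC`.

Counting along the main chain through the –COOH group gives 7 carbons: the parent is heptane.
The highest-priority functional group is a carboxylic acid (terminal –COOH), so the name ends in -oic acid.
The numbering direction is chosen so that the carboxylic acid carbon is C-1 by definition.
That gives an ethyl group at C-4; a fluoro group at C-5.
Prefixes are listed alphabetically: ethyl, fluoro.
Putting it together: 4-ethyl-5-fluoroheptanoic acid.

4-ethyl-5-fluoroheptanoic acid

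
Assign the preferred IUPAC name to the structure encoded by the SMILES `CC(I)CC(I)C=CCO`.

4,6-diiodohept-2-en-1-ol

The longest carbon chain that includes the –OH group and the multiple bond has 7 carbons, so the parent hydride is heptane.
The highest-priority functional group is an alcohol (–OH), so the name ends in -ol.
The chain contains a C=C double bond, so the unsaturation ending is -ene.
Number the chain so that numbering from this end puts the hydroxyl group at C-1 rather than C-7.
This places the hydroxyl at C-1; the double bond between C-2 and C-3; iodo groups at C-4 and C-6.
Putting it together: 4,6-diiodohept-2-en-1-ol.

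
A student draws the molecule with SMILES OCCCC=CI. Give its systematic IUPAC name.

The longest chain bearing the –OH group and the multiple bond is 5 carbons long (pentane).
The highest-priority functional group is an alcohol (–OH), so the name ends in -ol.
A C=C double bond in the chain gives the infix -ene-.
Choose the numbering such that numbering from this end puts the hydroxyl group at C-1 rather than C-5.
With this numbering: the hydroxyl at C-1; the double bond between C-4 and C-5; an iodo group at C-5.
Putting it together: 5-iodopent-4-en-1-ol.

5-iodopent-4-en-1-ol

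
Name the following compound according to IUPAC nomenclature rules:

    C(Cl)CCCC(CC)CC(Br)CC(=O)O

The longest chain bearing the –COOH group is 9 carbons long (nonane).
A carboxylic acid (terminal –COOH) is the principal characteristic group, giving the suffix -oic acid.
The numbering direction is chosen so that the carboxylic acid carbon is C-1 by definition.
That gives a bromo group at C-3; a chloro group at C-9; an ethyl group at C-5.
Substituent prefixes are cited in alphabetical order (multiplying prefixes like di-/tri- are ignored for ordering).
The name is 3-bromo-9-chloro-5-ethylnonanoic acid.

3-bromo-9-chloro-5-ethylnonanoic acid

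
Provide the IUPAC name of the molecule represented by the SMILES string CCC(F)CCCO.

4-fluorohexan-1-ol

The longest chain bearing the –OH group is 6 carbons long (hexane).
An alcohol (–OH) is the principal characteristic group, giving the suffix -ol.
The numbering direction is chosen so that numbering from this end puts the hydroxyl group at C-1 rather than C-6.
That gives the hydroxyl at C-1; a fluoro group at C-4.
Assembling the pieces gives 4-fluorohexan-1-ol.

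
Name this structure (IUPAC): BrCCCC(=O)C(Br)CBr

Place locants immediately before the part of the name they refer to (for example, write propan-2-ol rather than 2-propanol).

1,2,6-tribromohexan-3-one

Counting along the main chain through the carbonyl gives 6 carbons: the parent is hexane.
The highest-priority functional group is a ketone (C=O on an internal carbon), so the name ends in -one.
Choose the numbering such that numbering from this end puts the carbonyl group at C-3 rather than C-4.
With this numbering: the carbonyl at C-3; bromo groups at C-1 and C-2 and C-6.
The name is 1,2,6-tribromohexan-3-one.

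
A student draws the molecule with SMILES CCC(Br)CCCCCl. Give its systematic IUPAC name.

The longest carbon chain is 7 atoms: the parent is heptane.
Number the chain so that the substituent locant set {1,5} is lower than {3,7} at the first point of difference.
With this numbering: a bromo group at C-5; a chloro group at C-1.
The substituents are ordered alphabetically, ignoring any di-/tri- multipliers.
Assembling the pieces gives 5-bromo-1-chloroheptane.

5-bromo-1-chloroheptane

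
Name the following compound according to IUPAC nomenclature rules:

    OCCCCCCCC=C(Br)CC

The longest carbon chain that includes the –OH group and the multiple bond has 11 carbons, so the parent hydride is undecane.
The highest-priority functional group is an alcohol (–OH), so the name ends in -ol.
There is one C=C double bond, indicated by the ending -ene.
Choose the numbering such that numbering from this end puts the hydroxyl group at C-1 rather than C-11.
With this numbering: the hydroxyl at C-1; the double bond between C-8 and C-9; a bromo group at C-9.
The name is 9-bromoundec-8-en-1-ol.

9-bromoundec-8-en-1-ol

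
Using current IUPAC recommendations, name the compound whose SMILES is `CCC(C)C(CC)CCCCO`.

5-ethyl-6-methyloctan-1-ol

The longest chain bearing the –OH group is 8 carbons long (octane).
The principal characteristic group is an alcohol (–OH), named with the suffix -ol.
The numbering direction is chosen so that numbering from this end puts the hydroxyl group at C-1 rather than C-8.
That gives the hydroxyl at C-1; an ethyl group at C-5; a methyl group at C-6.
The substituents are ordered alphabetically, ignoring any di-/tri- multipliers.
Putting it together: 5-ethyl-6-methyloctan-1-ol.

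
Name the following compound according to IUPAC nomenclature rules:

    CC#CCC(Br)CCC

5-bromooct-2-yne

The longest carbon chain that includes the multiple bond has 8 carbons, so the parent hydride is octane.
There is one C≡C triple bond, indicated by the ending -yne.
Choose the numbering such that numbering from this end puts the triple bond at C-2 rather than C-6.
That gives the triple bond between C-2 and C-3; a bromo group at C-5.
Putting it together: 5-bromooct-2-yne.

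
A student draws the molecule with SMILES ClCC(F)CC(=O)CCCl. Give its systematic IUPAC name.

The longest chain bearing the carbonyl is 6 carbons long (hexane).
The principal characteristic group is a ketone (C=O on an internal carbon), named with the suffix -one.
Number the chain so that numbering from this end puts the carbonyl group at C-3 rather than C-4.
This places the carbonyl at C-3; chloro groups at C-1 and C-6; a fluoro group at C-5.
The substituents are ordered alphabetically, ignoring any di-/tri- multipliers.
Assembling the pieces gives 1,6-dichloro-5-fluorohexan-3-one.

1,6-dichloro-5-fluorohexan-3-one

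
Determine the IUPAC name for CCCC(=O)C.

The longest carbon chain that includes the carbonyl has 5 carbons, so the parent hydride is pentane.
The highest-priority functional group is a ketone (C=O on an internal carbon), so the name ends in -one.
Number the chain so that numbering from this end puts the carbonyl group at C-2 rather than C-4.
This places the carbonyl at C-2.
Assembling the pieces gives pentan-2-one.

pentan-2-one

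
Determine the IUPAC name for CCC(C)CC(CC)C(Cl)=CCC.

4-chloro-5-ethyl-7-methylnon-3-ene

The longest chain bearing the multiple bond is 9 carbons long (nonane).
A C=C double bond in the chain gives the infix -ene-.
Number the chain so that numbering from this end puts the double bond at C-3 rather than C-6.
This places the double bond between C-3 and C-4; a chloro group at C-4; an ethyl group at C-5; a methyl group at C-7.
Prefixes are listed alphabetically: chloro, ethyl, methyl.
The name is 4-chloro-5-ethyl-7-methylnon-3-ene.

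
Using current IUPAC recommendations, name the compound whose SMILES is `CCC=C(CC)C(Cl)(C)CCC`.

5-chloro-4-ethyl-5-methyloct-3-ene

The longest carbon chain that includes the multiple bond has 8 carbons, so the parent hydride is octane.
There is one C=C double bond, indicated by the ending -ene.
The numbering direction is chosen so that numbering from this end puts the double bond at C-3 rather than C-5.
That gives the double bond between C-3 and C-4; a chloro group at C-5; an ethyl group at C-4; a methyl group at C-5.
Prefixes are listed alphabetically: chloro, ethyl, methyl.
Assembling the pieces gives 5-chloro-4-ethyl-5-methyloct-3-ene.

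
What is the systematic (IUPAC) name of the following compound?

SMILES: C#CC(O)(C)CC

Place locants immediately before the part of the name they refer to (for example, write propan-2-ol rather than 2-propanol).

The longest carbon chain that includes the –OH group and the multiple bond has 5 carbons, so the parent hydride is pentane.
The principal characteristic group is an alcohol (–OH), named with the suffix -ol.
There is one C≡C triple bond, indicated by the ending -yne.
Number the chain so that numbering from this end puts the triple bond at C-1 rather than C-4.
That gives the hydroxyl at C-3; the triple bond between C-1 and C-2; a methyl group at C-3.
Putting it together: 3-methylpent-1-yn-3-ol.

3-methylpent-1-yn-3-ol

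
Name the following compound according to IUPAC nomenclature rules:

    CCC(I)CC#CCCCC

3-iododec-5-yne

Counting along the main chain through the multiple bond gives 10 carbons: the parent is decane.
There is one C≡C triple bond, indicated by the ending -yne.
Choose the numbering such that the substituent locant set {3} is lower than {8} at the first point of difference.
With this numbering: the triple bond between C-5 and C-6; an iodo group at C-3.
Assembling the pieces gives 3-iododec-5-yne.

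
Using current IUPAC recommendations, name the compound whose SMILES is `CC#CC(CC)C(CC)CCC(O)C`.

5,6-diethylnon-7-yn-2-ol

The longest chain bearing the –OH group and the multiple bond is 9 carbons long (nonane).
The principal characteristic group is an alcohol (–OH), named with the suffix -ol.
The chain contains a C≡C triple bond, so the unsaturation ending is -yne.
Number the chain so that numbering from this end puts the hydroxyl group at C-2 rather than C-8.
That gives the hydroxyl at C-2; the triple bond between C-7 and C-8; ethyl groups at C-5 and C-6.
Assembling the pieces gives 5,6-diethylnon-7-yn-2-ol.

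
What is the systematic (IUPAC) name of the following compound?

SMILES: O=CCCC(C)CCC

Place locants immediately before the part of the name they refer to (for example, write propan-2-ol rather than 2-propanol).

Counting along the main chain through the –CHO group gives 7 carbons: the parent is heptane.
The highest-priority functional group is an aldehyde (terminal –CHO), so the name ends in -al.
Choose the numbering such that the aldehyde carbon is C-1 by definition.
That gives a methyl group at C-4.
Assembling the pieces gives 4-methylheptanal.

4-methylheptanal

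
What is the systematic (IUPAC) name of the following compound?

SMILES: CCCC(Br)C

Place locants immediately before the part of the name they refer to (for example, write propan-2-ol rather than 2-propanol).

The longest continuous carbon chain has 5 atoms, so the parent hydride is pentane.
Choose the numbering such that the substituent locant set {2} is lower than {4} at the first point of difference.
This places a bromo group at C-2.
Putting it together: 2-bromopentane.

2-bromopentane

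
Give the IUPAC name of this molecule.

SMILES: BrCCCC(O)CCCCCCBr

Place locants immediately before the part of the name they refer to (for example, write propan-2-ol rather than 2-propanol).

The longest chain bearing the –OH group is 10 carbons long (decane).
An alcohol (–OH) is the principal characteristic group, giving the suffix -ol.
Number the chain so that numbering from this end puts the hydroxyl group at C-4 rather than C-7.
This places the hydroxyl at C-4; bromo groups at C-1 and C-10.
Putting it together: 1,10-dibromodecan-4-ol.

1,10-dibromodecan-4-ol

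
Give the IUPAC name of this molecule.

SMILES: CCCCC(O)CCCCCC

undecan-5-ol

The longest chain bearing the –OH group is 11 carbons long (undecane).
The principal characteristic group is an alcohol (–OH), named with the suffix -ol.
Number the chain so that numbering from this end puts the hydroxyl group at C-5 rather than C-7.
With this numbering: the hydroxyl at C-5.
The name is undecan-5-ol.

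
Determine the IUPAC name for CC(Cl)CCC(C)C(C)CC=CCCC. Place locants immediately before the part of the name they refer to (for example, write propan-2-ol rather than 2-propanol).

The longest carbon chain that includes the multiple bond has 12 carbons, so the parent hydride is dodecane.
The chain contains a C=C double bond, so the unsaturation ending is -ene.
Choose the numbering such that numbering from this end puts the double bond at C-4 rather than C-8.
That gives the double bond between C-4 and C-5; a chloro group at C-11; methyl groups at C-7 and C-8.
Substituent prefixes are cited in alphabetical order (multiplying prefixes like di-/tri- are ignored for ordering).
Assembling the pieces gives 11-chloro-7,8-dimethyldodec-4-ene.

11-chloro-7,8-dimethyldodec-4-ene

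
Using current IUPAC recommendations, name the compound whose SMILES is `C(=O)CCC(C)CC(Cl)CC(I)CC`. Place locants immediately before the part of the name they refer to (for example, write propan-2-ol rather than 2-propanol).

6-chloro-8-iodo-4-methyldecanal

The longest chain bearing the –CHO group is 10 carbons long (decane).
An aldehyde (terminal –CHO) is the principal characteristic group, giving the suffix -al.
Number the chain so that the aldehyde carbon is C-1 by definition.
This places a chloro group at C-6; an iodo group at C-8; a methyl group at C-4.
Substituent prefixes are cited in alphabetical order (multiplying prefixes like di-/tri- are ignored for ordering).
Assembling the pieces gives 6-chloro-8-iodo-4-methyldecanal.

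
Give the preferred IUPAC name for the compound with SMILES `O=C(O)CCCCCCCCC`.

The longest chain bearing the –COOH group is 10 carbons long (decane).
The highest-priority functional group is a carboxylic acid (terminal –COOH), so the name ends in -oic acid.
The numbering direction is chosen so that the carboxylic acid carbon is C-1 by definition.
Putting it together: decanoic acid.

decanoic acid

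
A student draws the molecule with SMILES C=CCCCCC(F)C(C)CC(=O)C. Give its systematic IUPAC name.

The longest chain bearing the carbonyl and the multiple bond is 11 carbons long (undecane).
The highest-priority functional group is a ketone (C=O on an internal carbon), so the name ends in -one.
The chain contains a C=C double bond, so the unsaturation ending is -ene.
The numbering direction is chosen so that numbering from this end puts the carbonyl group at C-2 rather than C-10.
With this numbering: the carbonyl at C-2; the double bond between C-10 and C-11; a fluoro group at C-5; a methyl group at C-4.
Substituent prefixes are cited in alphabetical order (multiplying prefixes like di-/tri- are ignored for ordering).
The name is 5-fluoro-4-methylundec-10-en-2-one.

5-fluoro-4-methylundec-10-en-2-one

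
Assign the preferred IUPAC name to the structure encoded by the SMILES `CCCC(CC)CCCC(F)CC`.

The longest continuous carbon chain has 10 atoms, so the parent hydride is decane.
Number the chain so that the substituent locant set {3,7} is lower than {4,8} at the first point of difference.
This places an ethyl group at C-7; a fluoro group at C-3.
Substituent prefixes are cited in alphabetical order (multiplying prefixes like di-/tri- are ignored for ordering).
The name is 7-ethyl-3-fluorodecane.

7-ethyl-3-fluorodecane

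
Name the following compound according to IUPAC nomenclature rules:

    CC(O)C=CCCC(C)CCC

7-methyldec-3-en-2-ol

The longest chain bearing the –OH group and the multiple bond is 10 carbons long (decane).
The highest-priority functional group is an alcohol (–OH), so the name ends in -ol.
There is one C=C double bond, indicated by the ending -ene.
Choose the numbering such that numbering from this end puts the hydroxyl group at C-2 rather than C-9.
With this numbering: the hydroxyl at C-2; the double bond between C-3 and C-4; a methyl group at C-7.
Putting it together: 7-methyldec-3-en-2-ol.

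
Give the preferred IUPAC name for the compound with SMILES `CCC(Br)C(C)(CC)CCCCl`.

5-bromo-1-chloro-4-ethyl-4-methylheptane

The longest continuous carbon chain has 7 atoms, so the parent hydride is heptane.
Number the chain so that the substituent locant set {1,4,4,5} is lower than {3,4,4,7} at the first point of difference.
That gives a bromo group at C-5; a chloro group at C-1; an ethyl group at C-4; a methyl group at C-4.
Substituent prefixes are cited in alphabetical order (multiplying prefixes like di-/tri- are ignored for ordering).
Putting it together: 5-bromo-1-chloro-4-ethyl-4-methylheptane.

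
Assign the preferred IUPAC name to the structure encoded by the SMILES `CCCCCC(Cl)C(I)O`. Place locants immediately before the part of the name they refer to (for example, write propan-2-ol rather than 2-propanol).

Counting along the main chain through the –OH group gives 7 carbons: the parent is heptane.
The highest-priority functional group is an alcohol (–OH), so the name ends in -ol.
Number the chain so that numbering from this end puts the hydroxyl group at C-1 rather than C-7.
This places the hydroxyl at C-1; a chloro group at C-2; an iodo group at C-1.
Prefixes are listed alphabetically: chloro, iodo.
Putting it together: 2-chloro-1-iodoheptan-1-ol.

2-chloro-1-iodoheptan-1-ol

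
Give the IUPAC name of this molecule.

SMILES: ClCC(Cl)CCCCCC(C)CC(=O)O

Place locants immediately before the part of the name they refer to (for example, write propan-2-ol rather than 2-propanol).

The longest chain bearing the –COOH group is 10 carbons long (decane).
The highest-priority functional group is a carboxylic acid (terminal –COOH), so the name ends in -oic acid.
The numbering direction is chosen so that the carboxylic acid carbon is C-1 by definition.
That gives chloro groups at C-9 and C-10; a methyl group at C-3.
Substituent prefixes are cited in alphabetical order (multiplying prefixes like di-/tri- are ignored for ordering).
Putting it together: 9,10-dichloro-3-methyldecanoic acid.

9,10-dichloro-3-methyldecanoic acid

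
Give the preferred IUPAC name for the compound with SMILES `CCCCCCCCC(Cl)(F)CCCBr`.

The parent chain contains 12 carbons (dodecane).
The numbering direction is chosen so that the substituent locant set {1,4,4} is lower than {9,9,12} at the first point of difference.
This places a bromo group at C-1; a chloro group at C-4; a fluoro group at C-4.
Substituent prefixes are cited in alphabetical order (multiplying prefixes like di-/tri- are ignored for ordering).
Putting it together: 1-bromo-4-chloro-4-fluorododecane.

1-bromo-4-chloro-4-fluorododecane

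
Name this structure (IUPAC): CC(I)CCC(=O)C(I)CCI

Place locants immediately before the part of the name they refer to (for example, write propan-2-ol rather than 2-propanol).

1,3,7-triiodooctan-4-one

The longest carbon chain that includes the carbonyl has 8 carbons, so the parent hydride is octane.
A ketone (C=O on an internal carbon) is the principal characteristic group, giving the suffix -one.
The numbering direction is chosen so that numbering from this end puts the carbonyl group at C-4 rather than C-5.
With this numbering: the carbonyl at C-4; iodo groups at C-1 and C-3 and C-7.
The name is 1,3,7-triiodooctan-4-one.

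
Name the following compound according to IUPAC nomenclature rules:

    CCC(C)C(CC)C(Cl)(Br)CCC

5-bromo-5-chloro-4-ethyl-3-methyloctane

The longest continuous carbon chain has 8 atoms, so the parent hydride is octane.
The numbering direction is chosen so that the substituent locant set {3,4,5,5} is lower than {4,4,5,6} at the first point of difference.
That gives a bromo group at C-5; a chloro group at C-5; an ethyl group at C-4; a methyl group at C-3.
Prefixes are listed alphabetically: bromo, chloro, ethyl, methyl.
Assembling the pieces gives 5-bromo-5-chloro-4-ethyl-3-methyloctane.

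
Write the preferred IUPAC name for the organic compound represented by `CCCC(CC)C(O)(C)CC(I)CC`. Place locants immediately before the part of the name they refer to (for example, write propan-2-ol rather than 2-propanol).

Counting along the main chain through the –OH group gives 9 carbons: the parent is nonane.
The highest-priority functional group is an alcohol (–OH), so the name ends in -ol.
Choose the numbering such that the substituent locant set {3,5,6} is lower than {4,5,7} at the first point of difference.
That gives the hydroxyl at C-5; an ethyl group at C-6; an iodo group at C-3; a methyl group at C-5.
The substituents are ordered alphabetically, ignoring any di-/tri- multipliers.
Assembling the pieces gives 6-ethyl-3-iodo-5-methylnonan-5-ol.

6-ethyl-3-iodo-5-methylnonan-5-ol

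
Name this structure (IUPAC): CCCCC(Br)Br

1,1-dibromopentane

The parent chain contains 5 carbons (pentane).
Choose the numbering such that the substituent locant set {1,1} is lower than {5,5} at the first point of difference.
This places two bromo groups at C-1.
Assembling the pieces gives 1,1-dibromopentane.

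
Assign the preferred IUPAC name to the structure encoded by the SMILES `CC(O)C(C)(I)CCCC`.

Counting along the main chain through the –OH group gives 7 carbons: the parent is heptane.
An alcohol (–OH) is the principal characteristic group, giving the suffix -ol.
Choose the numbering such that numbering from this end puts the hydroxyl group at C-2 rather than C-6.
With this numbering: the hydroxyl at C-2; an iodo group at C-3; a methyl group at C-3.
Substituent prefixes are cited in alphabetical order (multiplying prefixes like di-/tri- are ignored for ordering).
Putting it together: 3-iodo-3-methylheptan-2-ol.

3-iodo-3-methylheptan-2-ol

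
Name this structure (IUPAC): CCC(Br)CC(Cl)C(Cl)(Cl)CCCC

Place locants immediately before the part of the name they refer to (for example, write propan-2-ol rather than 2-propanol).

The longest carbon chain is 10 atoms: the parent is decane.
The numbering direction is chosen so that the substituent locant set {3,5,6,6} is lower than {5,5,6,8} at the first point of difference.
That gives a bromo group at C-3; chloro groups at C-5 and C-6 (×2).
The substituents are ordered alphabetically, ignoring any di-/tri- multipliers.
Putting it together: 3-bromo-5,6,6-trichlorodecane.

3-bromo-5,6,6-trichlorodecane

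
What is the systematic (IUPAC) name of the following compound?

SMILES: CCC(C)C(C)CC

3,4-dimethylhexane

The longest continuous carbon chain has 6 atoms, so the parent hydride is hexane.
The molecule is symmetric, so either numbering direction gives the same locants.
With this numbering: methyl groups at C-3 and C-4.
Assembling the pieces gives 3,4-dimethylhexane.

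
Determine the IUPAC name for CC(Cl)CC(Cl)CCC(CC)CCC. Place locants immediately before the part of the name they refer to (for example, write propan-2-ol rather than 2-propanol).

The longest continuous carbon chain has 10 atoms, so the parent hydride is decane.
Choose the numbering such that the substituent locant set {2,4,7} is lower than {4,7,9} at the first point of difference.
With this numbering: chloro groups at C-2 and C-4; an ethyl group at C-7.
Substituent prefixes are cited in alphabetical order (multiplying prefixes like di-/tri- are ignored for ordering).
The name is 2,4-dichloro-7-ethyldecane.

2,4-dichloro-7-ethyldecane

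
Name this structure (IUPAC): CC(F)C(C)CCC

The longest carbon chain is 6 atoms: the parent is hexane.
Number the chain so that the substituent locant set {2,3} is lower than {4,5} at the first point of difference.
That gives a fluoro group at C-2; a methyl group at C-3.
Prefixes are listed alphabetically: fluoro, methyl.
Assembling the pieces gives 2-fluoro-3-methylhexane.

2-fluoro-3-methylhexane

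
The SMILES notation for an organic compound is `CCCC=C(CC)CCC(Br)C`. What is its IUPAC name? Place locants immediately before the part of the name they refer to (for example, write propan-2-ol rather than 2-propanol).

8-bromo-5-ethylnon-4-ene

The longest chain bearing the multiple bond is 9 carbons long (nonane).
The chain contains a C=C double bond, so the unsaturation ending is -ene.
The numbering direction is chosen so that numbering from this end puts the double bond at C-4 rather than C-5.
With this numbering: the double bond between C-4 and C-5; a bromo group at C-8; an ethyl group at C-5.
Substituent prefixes are cited in alphabetical order (multiplying prefixes like di-/tri- are ignored for ordering).
Putting it together: 8-bromo-5-ethylnon-4-ene.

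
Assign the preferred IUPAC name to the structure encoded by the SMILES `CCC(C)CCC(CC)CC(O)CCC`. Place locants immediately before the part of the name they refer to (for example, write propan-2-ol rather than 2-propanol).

Counting along the main chain through the –OH group gives 11 carbons: the parent is undecane.
The principal characteristic group is an alcohol (–OH), named with the suffix -ol.
Number the chain so that numbering from this end puts the hydroxyl group at C-4 rather than C-8.
This places the hydroxyl at C-4; an ethyl group at C-6; a methyl group at C-9.
Substituent prefixes are cited in alphabetical order (multiplying prefixes like di-/tri- are ignored for ordering).
The name is 6-ethyl-9-methylundecan-4-ol.

6-ethyl-9-methylundecan-4-ol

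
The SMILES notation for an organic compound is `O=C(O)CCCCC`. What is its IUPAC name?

Counting along the main chain through the –COOH group gives 6 carbons: the parent is hexane.
A carboxylic acid (terminal –COOH) is the principal characteristic group, giving the suffix -oic acid.
Number the chain so that the carboxylic acid carbon is C-1 by definition.
The name is hexanoic acid.

hexanoic acid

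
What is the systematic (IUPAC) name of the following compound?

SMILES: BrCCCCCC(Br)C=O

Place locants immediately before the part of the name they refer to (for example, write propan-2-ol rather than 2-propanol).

2,7-dibromoheptanal

Counting along the main chain through the –CHO group gives 7 carbons: the parent is heptane.
The principal characteristic group is an aldehyde (terminal –CHO), named with the suffix -al.
Choose the numbering such that the aldehyde carbon is C-1 by definition.
This places bromo groups at C-2 and C-7.
Putting it together: 2,7-dibromoheptanal.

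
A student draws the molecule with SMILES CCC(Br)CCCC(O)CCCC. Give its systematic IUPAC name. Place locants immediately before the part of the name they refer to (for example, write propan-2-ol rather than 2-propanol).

The longest carbon chain that includes the –OH group has 11 carbons, so the parent hydride is undecane.
The principal characteristic group is an alcohol (–OH), named with the suffix -ol.
Number the chain so that numbering from this end puts the hydroxyl group at C-5 rather than C-7.
This places the hydroxyl at C-5; a bromo group at C-9.
Assembling the pieces gives 9-bromoundecan-5-ol.

9-bromoundecan-5-ol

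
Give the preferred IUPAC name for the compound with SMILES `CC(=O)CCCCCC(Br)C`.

Counting along the main chain through the carbonyl gives 9 carbons: the parent is nonane.
The highest-priority functional group is a ketone (C=O on an internal carbon), so the name ends in -one.
The numbering direction is chosen so that numbering from this end puts the carbonyl group at C-2 rather than C-8.
With this numbering: the carbonyl at C-2; a bromo group at C-8.
Assembling the pieces gives 8-bromononan-2-one.

8-bromononan-2-one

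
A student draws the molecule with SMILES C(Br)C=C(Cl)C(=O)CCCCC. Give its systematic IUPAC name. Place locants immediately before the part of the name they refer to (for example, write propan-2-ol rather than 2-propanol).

The longest carbon chain that includes the carbonyl and the multiple bond has 9 carbons, so the parent hydride is nonane.
A ketone (C=O on an internal carbon) is the principal characteristic group, giving the suffix -one.
The chain contains a C=C double bond, so the unsaturation ending is -ene.
Choose the numbering such that numbering from this end puts the carbonyl group at C-4 rather than C-6.
This places the carbonyl at C-4; the double bond between C-2 and C-3; a bromo group at C-1; a chloro group at C-3.
Prefixes are listed alphabetically: bromo, chloro.
Putting it together: 1-bromo-3-chloronon-2-en-4-one.

1-bromo-3-chloronon-2-en-4-one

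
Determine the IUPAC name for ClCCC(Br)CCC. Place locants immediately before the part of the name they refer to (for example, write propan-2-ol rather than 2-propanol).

The longest carbon chain is 6 atoms: the parent is hexane.
Choose the numbering such that the substituent locant set {1,3} is lower than {4,6} at the first point of difference.
With this numbering: a bromo group at C-3; a chloro group at C-1.
Prefixes are listed alphabetically: bromo, chloro.
The name is 3-bromo-1-chlorohexane.

3-bromo-1-chlorohexane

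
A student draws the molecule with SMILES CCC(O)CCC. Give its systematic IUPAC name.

The longest carbon chain that includes the –OH group has 6 carbons, so the parent hydride is hexane.
An alcohol (–OH) is the principal characteristic group, giving the suffix -ol.
The numbering direction is chosen so that numbering from this end puts the hydroxyl group at C-3 rather than C-4.
That gives the hydroxyl at C-3.
Assembling the pieces gives hexan-3-ol.

hexan-3-ol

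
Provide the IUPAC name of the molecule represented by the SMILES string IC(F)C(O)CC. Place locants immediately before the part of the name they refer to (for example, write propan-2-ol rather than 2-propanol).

1-fluoro-1-iodobutan-2-ol

Counting along the main chain through the –OH group gives 4 carbons: the parent is butane.
The principal characteristic group is an alcohol (–OH), named with the suffix -ol.
Choose the numbering such that numbering from this end puts the hydroxyl group at C-2 rather than C-3.
This places the hydroxyl at C-2; a fluoro group at C-1; an iodo group at C-1.
The substituents are ordered alphabetically, ignoring any di-/tri- multipliers.
The name is 1-fluoro-1-iodobutan-2-ol.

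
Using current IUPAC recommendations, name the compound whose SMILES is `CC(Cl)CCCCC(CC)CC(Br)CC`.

9-bromo-2-chloro-7-ethylundecane

The parent chain contains 11 carbons (undecane).
Choose the numbering such that the substituent locant set {2,7,9} is lower than {3,5,10} at the first point of difference.
This places a bromo group at C-9; a chloro group at C-2; an ethyl group at C-7.
Prefixes are listed alphabetically: bromo, chloro, ethyl.
The name is 9-bromo-2-chloro-7-ethylundecane.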